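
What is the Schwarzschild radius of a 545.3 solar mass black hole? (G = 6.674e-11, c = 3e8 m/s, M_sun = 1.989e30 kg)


M = 545.3 * 1.989e30 kg = 1.0846017e+33 kg. rs = 2GM/c^2 = 2 * 6.674e-11 * 1.0846017e+33 / (3e8)^2 = 1.609e+06

1.609e+06 m


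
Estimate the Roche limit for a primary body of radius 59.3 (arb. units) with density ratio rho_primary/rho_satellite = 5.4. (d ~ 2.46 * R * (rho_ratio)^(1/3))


d_Roche = 2.46 * 59.3 * 5.4^(1/3) = 255.9299

255.9299


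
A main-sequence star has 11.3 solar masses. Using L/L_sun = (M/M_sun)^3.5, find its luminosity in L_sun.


L/L_sun = (M/M_sun)^3.5 = 11.3^3.5 = 4850.3665

4850.3665 L_sun


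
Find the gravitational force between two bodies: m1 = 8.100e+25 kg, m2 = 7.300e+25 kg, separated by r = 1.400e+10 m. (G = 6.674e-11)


F = G*m1*m2/r^2 = 6.674e-11 * 8.100e+25 * 7.300e+25 / (1.400e+10)^2 = 6.674e-11 * 5.913e+51 / 1.960e+20 = 2.013e+21

2.013e+21 N


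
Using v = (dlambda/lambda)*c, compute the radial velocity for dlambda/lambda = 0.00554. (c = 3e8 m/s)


v = (dlambda/lambda) * c = 0.00554 * 3e8 = 1.662e+06

1.662e+06 m/s


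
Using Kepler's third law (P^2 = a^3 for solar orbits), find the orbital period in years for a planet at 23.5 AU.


P = a^(3/2) = 23.5^1.5 = 113.9205

113.9205 years


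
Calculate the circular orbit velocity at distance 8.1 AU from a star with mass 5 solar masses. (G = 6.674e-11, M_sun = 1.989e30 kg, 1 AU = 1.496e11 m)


v = sqrt(GM/r) = sqrt(6.674e-11 * 9.945e+30 / 1.212e+12) = 23403.8437

23403.8437 m/s


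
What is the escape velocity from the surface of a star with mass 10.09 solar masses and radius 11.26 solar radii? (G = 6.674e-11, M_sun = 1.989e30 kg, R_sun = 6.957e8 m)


M = 10.09 * 1.989e30 kg = 2.006901e+31 kg; R = 11.26 * 6.957e8 m = 7.833582e+09 m. v_esc = sqrt(2GM/R) = sqrt(2 * 6.674e-11 * 2.006901e+31 / 7.833582e+09) = 584777.7995

584777.7995 m/s


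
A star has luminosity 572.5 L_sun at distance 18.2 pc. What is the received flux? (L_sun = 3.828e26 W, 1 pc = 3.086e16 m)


F = L / (4*pi*d^2) = 2.192e+29 / (4*pi*(5.617e+17)^2) = 5.528e-08

5.528e-08 W/m^2


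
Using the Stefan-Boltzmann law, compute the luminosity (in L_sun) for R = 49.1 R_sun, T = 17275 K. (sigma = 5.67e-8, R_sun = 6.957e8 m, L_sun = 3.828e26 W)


R = 49.1 * 6.957e8 m = 3.415887e+10 m. L = 4*pi*R^2*sigma*T^4 = 4*pi*(3.415887e+10)^2 * 5.67e-8 * 17275^4 = 7.404097653e+31 W. L/L_sun = 7.404097653e+31 / 3.828e26 = 193419.4789

193419.4789 L_sun


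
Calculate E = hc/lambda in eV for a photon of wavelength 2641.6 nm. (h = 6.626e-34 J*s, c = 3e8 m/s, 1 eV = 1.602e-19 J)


E = hc/lambda = 6.626e-34 * 3e8 / 2.642e-06 = 7.525e-20 J = 0.4697 eV

0.4697 eV


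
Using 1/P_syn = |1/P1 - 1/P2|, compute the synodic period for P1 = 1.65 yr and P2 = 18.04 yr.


1/P_syn = |1/P1 - 1/P2| = |1/1.65 - 1/18.04| => P_syn = 1.8161

1.8161 years


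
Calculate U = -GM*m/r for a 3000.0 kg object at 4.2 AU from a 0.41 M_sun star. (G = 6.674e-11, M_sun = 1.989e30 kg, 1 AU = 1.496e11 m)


M = 0.41 * 1.989e30 kg = 8.1549e+29 kg; r = 4.2 AU * 1.496e11 m/AU = 6.2832e+11 m. U = -GM*m/r = -(6.674e-11 * 8.1549e+29 * 3000.0) / 6.2832e+11 = -2.599e+11

-2.599e+11 J


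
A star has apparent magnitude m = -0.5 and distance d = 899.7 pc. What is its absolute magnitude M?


M = m - 5*log10(d) + 5 = -0.5 - 5*log10(899.7) + 5 = -10.2705

-10.2705


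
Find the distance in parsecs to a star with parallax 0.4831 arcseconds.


d = 1/p = 1/0.4831 = 2.07

2.07 pc


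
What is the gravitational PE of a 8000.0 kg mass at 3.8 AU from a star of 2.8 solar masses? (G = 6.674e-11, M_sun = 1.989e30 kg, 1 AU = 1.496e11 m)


M = 2.8 * 1.989e30 kg = 5.5692e+30 kg; r = 3.8 AU * 1.496e11 m/AU = 5.6848e+11 m. U = -GM*m/r = -(6.674e-11 * 5.5692e+30 * 8000.0) / 5.6848e+11 = -5.231e+12

-5.231e+12 J


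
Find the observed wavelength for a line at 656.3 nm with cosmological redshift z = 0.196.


lam_obs = lam_emit * (1 + z) = 656.3 * (1 + 0.196) = 784.9348

784.9348 nm


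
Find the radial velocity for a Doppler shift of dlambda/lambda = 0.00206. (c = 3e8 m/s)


v = (dlambda/lambda) * c = 0.00206 * 3e8 = 618000.0

618000.0 m/s


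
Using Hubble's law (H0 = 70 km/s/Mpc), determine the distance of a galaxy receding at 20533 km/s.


d = v / H0 = 20533 / 70 = 293.3286

293.3286 Mpc


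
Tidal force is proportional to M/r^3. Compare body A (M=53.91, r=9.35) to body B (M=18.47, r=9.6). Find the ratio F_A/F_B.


Ratio = (M1/r1^3) / (M2/r2^3) = (53.91/9.35^3) / (18.47/9.6^3) = 3.1592

3.1592


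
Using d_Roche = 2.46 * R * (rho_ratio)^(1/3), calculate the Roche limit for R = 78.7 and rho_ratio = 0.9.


d_Roche = 2.46 * 78.7 * 0.9^(1/3) = 186.9207

186.9207


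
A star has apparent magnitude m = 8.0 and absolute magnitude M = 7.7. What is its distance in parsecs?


d = 10^((m - M + 5)/5) = 10^((8.0 - 7.7 + 5)/5) = 11.4815

11.4815 pc


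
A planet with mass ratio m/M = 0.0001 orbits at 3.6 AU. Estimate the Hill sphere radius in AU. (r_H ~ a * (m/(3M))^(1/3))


r_H = a * (m/3M)^(1/3) = 3.6 * (0.0001/3)^(1/3) = 0.1159

0.1159 AU


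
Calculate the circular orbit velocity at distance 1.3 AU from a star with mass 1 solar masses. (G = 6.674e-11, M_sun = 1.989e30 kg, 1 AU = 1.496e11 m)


v = sqrt(GM/r) = sqrt(6.674e-11 * 1.989e+30 / 1.945e+11) = 26126.0059

26126.0059 m/s


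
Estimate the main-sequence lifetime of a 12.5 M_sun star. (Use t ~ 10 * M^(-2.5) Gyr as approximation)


t = 10 * M^(-2.5) = 10 * 12.5^(-2.5) = 0.0181

0.0181 Gyr


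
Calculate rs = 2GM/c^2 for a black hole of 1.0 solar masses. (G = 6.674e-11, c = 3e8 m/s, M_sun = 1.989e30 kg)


M = 1.0 * 1.989e30 kg = 1.989e+30 kg. rs = 2GM/c^2 = 2 * 6.674e-11 * 1.989e+30 / (3e8)^2 = 2949.908

2949.908 m


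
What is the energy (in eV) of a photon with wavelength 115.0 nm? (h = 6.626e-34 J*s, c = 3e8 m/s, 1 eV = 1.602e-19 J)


E = hc/lambda = 6.626e-34 * 3e8 / 1.150e-07 = 1.729e-18 J = 10.7898 eV

10.7898 eV


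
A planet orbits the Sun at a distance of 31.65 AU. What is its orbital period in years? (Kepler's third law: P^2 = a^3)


P = a^(3/2) = 31.65^1.5 = 178.0576

178.0576 years


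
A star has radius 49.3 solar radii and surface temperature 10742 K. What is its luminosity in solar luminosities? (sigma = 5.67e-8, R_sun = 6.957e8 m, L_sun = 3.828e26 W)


R = 49.3 * 6.957e8 m = 3.429801e+10 m. L = 4*pi*R^2*sigma*T^4 = 4*pi*(3.429801e+10)^2 * 5.67e-8 * 10742^4 = 1.116018414e+31 W. L/L_sun = 1.116018414e+31 / 3.828e26 = 29154.086

29154.086 L_sun


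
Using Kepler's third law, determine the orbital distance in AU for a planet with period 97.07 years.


a = P^(2/3) = 97.07^(2/3) = 21.1214

21.1214 AU


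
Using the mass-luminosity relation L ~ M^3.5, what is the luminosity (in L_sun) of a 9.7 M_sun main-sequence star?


L/L_sun = (M/M_sun)^3.5 = 9.7^3.5 = 2842.5039

2842.5039 L_sun


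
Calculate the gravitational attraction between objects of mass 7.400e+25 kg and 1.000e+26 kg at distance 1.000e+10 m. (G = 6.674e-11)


F = G*m1*m2/r^2 = 6.674e-11 * 7.400e+25 * 1.000e+26 / (1.000e+10)^2 = 6.674e-11 * 7.400e+51 / 1.000e+20 = 4.939e+21

4.939e+21 N


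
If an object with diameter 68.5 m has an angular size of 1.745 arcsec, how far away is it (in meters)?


D = size / theta_rad, theta_rad = 1.745 * pi/(180*3600) = 8.460e-06, D = 8.097e+06

8.097e+06 m


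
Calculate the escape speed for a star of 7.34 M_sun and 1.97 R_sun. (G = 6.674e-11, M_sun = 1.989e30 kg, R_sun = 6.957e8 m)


M = 7.34 * 1.989e30 kg = 1.459926e+31 kg; R = 1.97 * 6.957e8 m = 1.370529e+09 m. v_esc = sqrt(2GM/R) = sqrt(2 * 6.674e-11 * 1.459926e+31 / 1.370529e+09) = 1.192e+06

1.192e+06 m/s


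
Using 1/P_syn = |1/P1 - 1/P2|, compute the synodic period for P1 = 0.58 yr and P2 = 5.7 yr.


1/P_syn = |1/P1 - 1/P2| = |1/0.58 - 1/5.7| => P_syn = 0.6457

0.6457 years


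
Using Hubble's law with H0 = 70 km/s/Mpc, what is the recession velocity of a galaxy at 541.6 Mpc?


v = H0 * d = 70 * 541.6 = 37912.0

37912.0 km/s


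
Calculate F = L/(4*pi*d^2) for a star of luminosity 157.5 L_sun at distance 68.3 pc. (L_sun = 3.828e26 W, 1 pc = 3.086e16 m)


F = L / (4*pi*d^2) = 6.029e+28 / (4*pi*(2.108e+18)^2) = 1.080e-09

1.080e-09 W/m^2


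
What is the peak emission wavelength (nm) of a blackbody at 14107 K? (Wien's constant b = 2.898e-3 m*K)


lam_max = b / T = 2.898e-3 / 14107 = 2.054e-07 m = 205.4299 nm

205.4299 nm


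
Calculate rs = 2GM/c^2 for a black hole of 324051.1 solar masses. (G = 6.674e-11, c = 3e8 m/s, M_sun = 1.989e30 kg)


M = 324051.1 * 1.989e30 kg = 6.445376379e+35 kg. rs = 2GM/c^2 = 2 * 6.674e-11 * 6.445376379e+35 / (3e8)^2 = 9.559e+08

9.559e+08 m


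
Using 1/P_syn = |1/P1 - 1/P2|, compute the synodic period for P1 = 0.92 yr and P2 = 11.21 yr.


1/P_syn = |1/P1 - 1/P2| = |1/0.92 - 1/11.21| => P_syn = 1.0023

1.0023 years


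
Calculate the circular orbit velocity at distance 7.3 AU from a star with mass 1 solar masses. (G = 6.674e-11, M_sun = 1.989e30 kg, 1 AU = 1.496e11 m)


v = sqrt(GM/r) = sqrt(6.674e-11 * 1.989e+30 / 1.092e+12) = 11025.1185

11025.1185 m/s


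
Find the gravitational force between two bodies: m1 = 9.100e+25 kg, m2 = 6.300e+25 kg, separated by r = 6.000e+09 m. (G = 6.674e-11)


F = G*m1*m2/r^2 = 6.674e-11 * 9.100e+25 * 6.300e+25 / (6.000e+09)^2 = 6.674e-11 * 5.733e+51 / 3.600e+19 = 1.063e+22

1.063e+22 N


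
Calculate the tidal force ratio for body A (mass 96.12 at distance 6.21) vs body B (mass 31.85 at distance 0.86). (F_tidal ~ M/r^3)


Ratio = (M1/r1^3) / (M2/r2^3) = (96.12/6.21^3) / (31.85/0.86^3) = 0.008

0.008


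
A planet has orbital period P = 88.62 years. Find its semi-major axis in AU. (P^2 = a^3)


a = P^(2/3) = 88.62^(2/3) = 19.8772

19.8772 AU


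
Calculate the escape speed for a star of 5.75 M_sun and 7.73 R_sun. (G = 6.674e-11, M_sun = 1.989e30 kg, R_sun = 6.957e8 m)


M = 5.75 * 1.989e30 kg = 1.143675e+31 kg; R = 7.73 * 6.957e8 m = 5.377761e+09 m. v_esc = sqrt(2GM/R) = sqrt(2 * 6.674e-11 * 1.143675e+31 / 5.377761e+09) = 532793.1889

532793.1889 m/s


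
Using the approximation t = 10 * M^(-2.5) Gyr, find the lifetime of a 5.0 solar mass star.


t = 10 * M^(-2.5) = 10 * 5.0^(-2.5) = 0.1789

0.1789 Gyr


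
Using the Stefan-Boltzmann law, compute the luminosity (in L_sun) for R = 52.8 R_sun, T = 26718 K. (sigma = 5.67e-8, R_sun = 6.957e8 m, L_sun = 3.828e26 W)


R = 52.8 * 6.957e8 m = 3.673296e+10 m. L = 4*pi*R^2*sigma*T^4 = 4*pi*(3.673296e+10)^2 * 5.67e-8 * 26718^4 = 4.89914797e+32 W. L/L_sun = 4.89914797e+32 / 3.828e26 = 1.280e+06

1.280e+06 L_sun


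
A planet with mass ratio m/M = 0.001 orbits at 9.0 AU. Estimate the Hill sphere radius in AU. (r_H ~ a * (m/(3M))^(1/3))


r_H = a * (m/3M)^(1/3) = 9.0 * (0.001/3)^(1/3) = 0.624

0.624 AU


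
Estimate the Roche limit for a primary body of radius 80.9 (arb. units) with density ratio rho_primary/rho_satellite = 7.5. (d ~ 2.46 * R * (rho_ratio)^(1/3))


d_Roche = 2.46 * 80.9 * 7.5^(1/3) = 389.5567

389.5567


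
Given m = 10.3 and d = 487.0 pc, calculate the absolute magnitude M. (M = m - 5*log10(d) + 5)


M = m - 5*log10(d) + 5 = 10.3 - 5*log10(487.0) + 5 = 1.8624

1.8624


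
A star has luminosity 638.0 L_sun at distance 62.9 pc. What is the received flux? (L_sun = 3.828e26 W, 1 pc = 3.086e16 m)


F = L / (4*pi*d^2) = 2.442e+29 / (4*pi*(1.941e+18)^2) = 5.158e-09

5.158e-09 W/m^2


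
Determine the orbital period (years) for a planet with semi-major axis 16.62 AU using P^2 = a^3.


P = a^(3/2) = 16.62^1.5 = 67.7558

67.7558 years


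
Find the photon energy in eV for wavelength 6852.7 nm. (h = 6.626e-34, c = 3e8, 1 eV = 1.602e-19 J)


E = hc/lambda = 6.626e-34 * 3e8 / 6.853e-06 = 2.901e-20 J = 0.1811 eV

0.1811 eV


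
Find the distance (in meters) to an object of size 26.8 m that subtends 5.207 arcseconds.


D = size / theta_rad, theta_rad = 5.207 * pi/(180*3600) = 2.524e-05, D = 1.062e+06

1.062e+06 m


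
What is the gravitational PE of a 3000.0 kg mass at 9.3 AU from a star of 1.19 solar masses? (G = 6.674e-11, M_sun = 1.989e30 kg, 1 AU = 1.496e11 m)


M = 1.19 * 1.989e30 kg = 2.36691e+30 kg; r = 9.3 AU * 1.496e11 m/AU = 1.39128e+12 m. U = -GM*m/r = -(6.674e-11 * 2.36691e+30 * 3000.0) / 1.39128e+12 = -3.406e+11

-3.406e+11 J


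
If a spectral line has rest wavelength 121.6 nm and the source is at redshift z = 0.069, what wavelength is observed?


lam_obs = lam_emit * (1 + z) = 121.6 * (1 + 0.069) = 129.9904

129.9904 nm


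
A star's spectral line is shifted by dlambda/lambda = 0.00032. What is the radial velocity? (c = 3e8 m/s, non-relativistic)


v = (dlambda/lambda) * c = 0.00032 * 3e8 = 96000.0

96000.0 m/s


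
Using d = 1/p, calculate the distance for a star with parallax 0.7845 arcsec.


d = 1/p = 1/0.7845 = 1.2747

1.2747 pc


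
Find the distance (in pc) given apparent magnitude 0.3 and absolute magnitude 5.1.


d = 10^((m - M + 5)/5) = 10^((0.3 - 5.1 + 5)/5) = 1.0965

1.0965 pc


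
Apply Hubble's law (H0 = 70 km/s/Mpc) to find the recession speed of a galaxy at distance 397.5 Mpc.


v = H0 * d = 70 * 397.5 = 27825.0

27825.0 km/s


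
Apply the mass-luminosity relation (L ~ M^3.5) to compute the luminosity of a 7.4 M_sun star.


L/L_sun = (M/M_sun)^3.5 = 7.4^3.5 = 1102.3285

1102.3285 L_sun


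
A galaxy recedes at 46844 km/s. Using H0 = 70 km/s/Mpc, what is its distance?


d = v / H0 = 46844 / 70 = 669.2

669.2 Mpc


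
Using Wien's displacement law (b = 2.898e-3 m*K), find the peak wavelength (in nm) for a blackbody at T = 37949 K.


lam_max = b / T = 2.898e-3 / 37949 = 7.637e-08 m = 76.3656 nm

76.3656 nm


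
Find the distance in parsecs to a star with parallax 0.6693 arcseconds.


d = 1/p = 1/0.6693 = 1.4941

1.4941 pc


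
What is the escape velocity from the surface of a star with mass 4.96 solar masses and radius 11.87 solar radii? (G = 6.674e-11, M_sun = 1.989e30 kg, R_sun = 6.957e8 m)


M = 4.96 * 1.989e30 kg = 9.86544e+30 kg; R = 11.87 * 6.957e8 m = 8.257959e+09 m. v_esc = sqrt(2GM/R) = sqrt(2 * 6.674e-11 * 9.86544e+30 / 8.257959e+09) = 399328.1881

399328.1881 m/s


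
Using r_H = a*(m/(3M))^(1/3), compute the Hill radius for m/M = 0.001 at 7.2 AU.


r_H = a * (m/3M)^(1/3) = 7.2 * (0.001/3)^(1/3) = 0.4992

0.4992 AU


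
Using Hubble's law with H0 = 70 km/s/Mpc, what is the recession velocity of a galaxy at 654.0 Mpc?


v = H0 * d = 70 * 654.0 = 45780.0

45780.0 km/s


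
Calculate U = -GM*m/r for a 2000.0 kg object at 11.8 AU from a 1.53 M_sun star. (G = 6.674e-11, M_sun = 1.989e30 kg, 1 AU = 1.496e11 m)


M = 1.53 * 1.989e30 kg = 3.04317e+30 kg; r = 11.8 AU * 1.496e11 m/AU = 1.76528e+12 m. U = -GM*m/r = -(6.674e-11 * 3.04317e+30 * 2000.0) / 1.76528e+12 = -2.301e+11

-2.301e+11 J


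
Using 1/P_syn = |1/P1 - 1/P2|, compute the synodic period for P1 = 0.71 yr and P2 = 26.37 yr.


1/P_syn = |1/P1 - 1/P2| = |1/0.71 - 1/26.37| => P_syn = 0.7296

0.7296 years


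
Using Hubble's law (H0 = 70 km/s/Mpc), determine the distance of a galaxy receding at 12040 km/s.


d = v / H0 = 12040 / 70 = 172.0

172.0 Mpc


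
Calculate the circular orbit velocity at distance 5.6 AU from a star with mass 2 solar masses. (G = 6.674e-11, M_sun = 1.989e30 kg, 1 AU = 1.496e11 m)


v = sqrt(GM/r) = sqrt(6.674e-11 * 3.978e+30 / 8.378e+11) = 17801.8723

17801.8723 m/s


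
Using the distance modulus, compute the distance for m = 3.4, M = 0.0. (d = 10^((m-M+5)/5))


d = 10^((m - M + 5)/5) = 10^((3.4 - 0.0 + 5)/5) = 47.863

47.863 pc


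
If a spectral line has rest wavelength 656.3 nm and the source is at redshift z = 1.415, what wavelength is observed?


lam_obs = lam_emit * (1 + z) = 656.3 * (1 + 1.415) = 1584.9645

1584.9645 nm


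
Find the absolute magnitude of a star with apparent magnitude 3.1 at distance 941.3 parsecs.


M = m - 5*log10(d) + 5 = 3.1 - 5*log10(941.3) + 5 = -6.7686

-6.7686


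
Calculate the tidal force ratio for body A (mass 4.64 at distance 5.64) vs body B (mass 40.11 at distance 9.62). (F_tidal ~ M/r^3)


Ratio = (M1/r1^3) / (M2/r2^3) = (4.64/5.64^3) / (40.11/9.62^3) = 0.5741

0.5741


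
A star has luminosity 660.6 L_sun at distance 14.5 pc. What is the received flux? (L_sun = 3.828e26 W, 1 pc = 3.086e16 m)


F = L / (4*pi*d^2) = 2.529e+29 / (4*pi*(4.475e+17)^2) = 1.005e-07

1.005e-07 W/m^2


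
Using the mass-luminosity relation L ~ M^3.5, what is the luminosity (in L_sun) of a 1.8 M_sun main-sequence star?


L/L_sun = (M/M_sun)^3.5 = 1.8^3.5 = 7.8244

7.8244 L_sun


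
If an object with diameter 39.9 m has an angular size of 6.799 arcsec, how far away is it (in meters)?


D = size / theta_rad, theta_rad = 6.799 * pi/(180*3600) = 3.296e-05, D = 1.210e+06

1.210e+06 m


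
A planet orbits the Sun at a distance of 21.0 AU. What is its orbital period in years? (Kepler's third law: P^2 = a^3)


P = a^(3/2) = 21.0^1.5 = 96.2341

96.2341 years


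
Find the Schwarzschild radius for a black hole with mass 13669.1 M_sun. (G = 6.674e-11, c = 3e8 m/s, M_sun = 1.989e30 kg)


M = 13669.1 * 1.989e30 kg = 2.71878399e+34 kg. rs = 2GM/c^2 = 2 * 6.674e-11 * 2.71878399e+34 / (3e8)^2 = 4.032e+07

4.032e+07 m


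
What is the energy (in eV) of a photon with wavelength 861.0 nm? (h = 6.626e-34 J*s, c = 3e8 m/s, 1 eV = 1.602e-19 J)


E = hc/lambda = 6.626e-34 * 3e8 / 8.610e-07 = 2.309e-19 J = 1.4411 eV

1.4411 eV


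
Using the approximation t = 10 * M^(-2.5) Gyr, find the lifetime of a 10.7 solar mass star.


t = 10 * M^(-2.5) = 10 * 10.7^(-2.5) = 0.0267

0.0267 Gyr


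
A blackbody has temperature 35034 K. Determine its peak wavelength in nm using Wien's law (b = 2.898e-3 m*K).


lam_max = b / T = 2.898e-3 / 35034 = 8.272e-08 m = 82.7196 nm

82.7196 nm


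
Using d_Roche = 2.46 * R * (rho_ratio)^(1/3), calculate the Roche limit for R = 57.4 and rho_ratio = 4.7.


d_Roche = 2.46 * 57.4 * 4.7^(1/3) = 236.5264

236.5264


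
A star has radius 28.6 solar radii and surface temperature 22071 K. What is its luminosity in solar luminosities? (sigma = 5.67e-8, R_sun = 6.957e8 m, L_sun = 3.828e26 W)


R = 28.6 * 6.957e8 m = 1.989702e+10 m. L = 4*pi*R^2*sigma*T^4 = 4*pi*(1.989702e+10)^2 * 5.67e-8 * 22071^4 = 6.693558124e+31 W. L/L_sun = 6.693558124e+31 / 3.828e26 = 174857.8402

174857.8402 L_sun


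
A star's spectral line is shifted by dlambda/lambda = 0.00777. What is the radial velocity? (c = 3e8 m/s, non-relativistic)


v = (dlambda/lambda) * c = 0.00777 * 3e8 = 2.331e+06

2.331e+06 m/s


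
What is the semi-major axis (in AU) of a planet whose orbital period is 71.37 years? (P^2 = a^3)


a = P^(2/3) = 71.37^(2/3) = 17.2059

17.2059 AU


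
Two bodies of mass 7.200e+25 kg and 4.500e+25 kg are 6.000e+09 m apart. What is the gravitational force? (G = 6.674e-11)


F = G*m1*m2/r^2 = 6.674e-11 * 7.200e+25 * 4.500e+25 / (6.000e+09)^2 = 6.674e-11 * 3.240e+51 / 3.600e+19 = 6.007e+21

6.007e+21 N


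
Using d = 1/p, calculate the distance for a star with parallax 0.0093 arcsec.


d = 1/p = 1/0.0093 = 107.5269

107.5269 pc


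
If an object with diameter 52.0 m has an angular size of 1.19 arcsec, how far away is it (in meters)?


D = size / theta_rad, theta_rad = 1.19 * pi/(180*3600) = 5.769e-06, D = 9.013e+06

9.013e+06 m


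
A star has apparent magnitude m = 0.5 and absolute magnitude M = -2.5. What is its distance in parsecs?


d = 10^((m - M + 5)/5) = 10^((0.5 - -2.5 + 5)/5) = 39.8107

39.8107 pc


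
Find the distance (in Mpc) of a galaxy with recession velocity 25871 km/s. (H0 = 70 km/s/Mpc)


d = v / H0 = 25871 / 70 = 369.5857

369.5857 Mpc


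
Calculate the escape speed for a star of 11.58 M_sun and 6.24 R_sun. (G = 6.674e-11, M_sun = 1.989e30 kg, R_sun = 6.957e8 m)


M = 11.58 * 1.989e30 kg = 2.303262e+31 kg; R = 6.24 * 6.957e8 m = 4.341168e+09 m. v_esc = sqrt(2GM/R) = sqrt(2 * 6.674e-11 * 2.303262e+31 / 4.341168e+09) = 841543.3137

841543.3137 m/s


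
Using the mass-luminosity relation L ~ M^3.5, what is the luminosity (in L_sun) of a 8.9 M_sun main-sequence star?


L/L_sun = (M/M_sun)^3.5 = 8.9^3.5 = 2103.1247

2103.1247 L_sun


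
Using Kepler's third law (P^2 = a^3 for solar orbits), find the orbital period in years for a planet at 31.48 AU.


P = a^(3/2) = 31.48^1.5 = 176.625

176.625 years


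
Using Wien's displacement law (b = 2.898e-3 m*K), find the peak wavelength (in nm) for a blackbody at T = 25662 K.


lam_max = b / T = 2.898e-3 / 25662 = 1.129e-07 m = 112.9296 nm

112.9296 nm


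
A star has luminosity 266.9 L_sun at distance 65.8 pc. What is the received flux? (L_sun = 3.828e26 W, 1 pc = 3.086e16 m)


F = L / (4*pi*d^2) = 1.022e+29 / (4*pi*(2.031e+18)^2) = 1.972e-09

1.972e-09 W/m^2


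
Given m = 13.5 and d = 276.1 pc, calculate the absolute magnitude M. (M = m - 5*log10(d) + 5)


M = m - 5*log10(d) + 5 = 13.5 - 5*log10(276.1) + 5 = 6.2947

6.2947


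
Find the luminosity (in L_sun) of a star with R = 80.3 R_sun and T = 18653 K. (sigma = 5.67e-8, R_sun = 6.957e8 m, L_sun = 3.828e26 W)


R = 80.3 * 6.957e8 m = 5.586471e+10 m. L = 4*pi*R^2*sigma*T^4 = 4*pi*(5.586471e+10)^2 * 5.67e-8 * 18653^4 = 2.691923917e+32 W. L/L_sun = 2.691923917e+32 / 3.828e26 = 703219.4141

703219.4141 L_sun


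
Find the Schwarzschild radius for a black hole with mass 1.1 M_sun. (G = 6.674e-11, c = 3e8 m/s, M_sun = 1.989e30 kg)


M = 1.1 * 1.989e30 kg = 2.1879e+30 kg. rs = 2GM/c^2 = 2 * 6.674e-11 * 2.1879e+30 / (3e8)^2 = 3244.8988

3244.8988 m


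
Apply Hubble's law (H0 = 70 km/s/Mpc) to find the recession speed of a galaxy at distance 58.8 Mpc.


v = H0 * d = 70 * 58.8 = 4116.0

4116.0 km/s


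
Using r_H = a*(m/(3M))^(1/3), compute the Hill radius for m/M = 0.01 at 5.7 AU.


r_H = a * (m/3M)^(1/3) = 5.7 * (0.01/3)^(1/3) = 0.8515

0.8515 AU


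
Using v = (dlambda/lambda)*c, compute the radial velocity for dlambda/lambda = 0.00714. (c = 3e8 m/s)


v = (dlambda/lambda) * c = 0.00714 * 3e8 = 2.142e+06

2.142e+06 m/s


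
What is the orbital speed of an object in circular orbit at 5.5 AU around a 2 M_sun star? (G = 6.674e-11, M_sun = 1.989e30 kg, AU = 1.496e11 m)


v = sqrt(GM/r) = sqrt(6.674e-11 * 3.978e+30 / 8.228e+11) = 17962.9785

17962.9785 m/s


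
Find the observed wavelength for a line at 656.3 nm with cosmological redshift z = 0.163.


lam_obs = lam_emit * (1 + z) = 656.3 * (1 + 0.163) = 763.2769

763.2769 nm


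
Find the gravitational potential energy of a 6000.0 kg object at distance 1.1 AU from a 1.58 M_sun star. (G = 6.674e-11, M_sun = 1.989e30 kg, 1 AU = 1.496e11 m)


M = 1.58 * 1.989e30 kg = 3.14262e+30 kg; r = 1.1 AU * 1.496e11 m/AU = 1.6456e+11 m. U = -GM*m/r = -(6.674e-11 * 3.14262e+30 * 6000.0) / 1.6456e+11 = -7.647e+12

-7.647e+12 J


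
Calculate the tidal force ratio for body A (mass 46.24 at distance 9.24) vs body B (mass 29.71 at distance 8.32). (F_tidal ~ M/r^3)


Ratio = (M1/r1^3) / (M2/r2^3) = (46.24/9.24^3) / (29.71/8.32^3) = 1.1362

1.1362


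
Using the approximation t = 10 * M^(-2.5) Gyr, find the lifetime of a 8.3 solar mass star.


t = 10 * M^(-2.5) = 10 * 8.3^(-2.5) = 0.0504

0.0504 Gyr


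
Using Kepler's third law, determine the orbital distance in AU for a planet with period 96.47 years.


a = P^(2/3) = 96.47^(2/3) = 21.0343

21.0343 AU


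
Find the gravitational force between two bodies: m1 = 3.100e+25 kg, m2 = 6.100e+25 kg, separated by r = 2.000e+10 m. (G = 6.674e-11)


F = G*m1*m2/r^2 = 6.674e-11 * 3.100e+25 * 6.100e+25 / (2.000e+10)^2 = 6.674e-11 * 1.891e+51 / 4.000e+20 = 3.155e+20

3.155e+20 N


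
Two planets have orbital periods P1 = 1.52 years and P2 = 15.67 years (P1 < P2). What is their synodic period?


1/P_syn = |1/P1 - 1/P2| = |1/1.52 - 1/15.67| => P_syn = 1.6833

1.6833 years


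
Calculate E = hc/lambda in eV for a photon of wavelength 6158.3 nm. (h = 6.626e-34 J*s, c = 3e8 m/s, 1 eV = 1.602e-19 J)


E = hc/lambda = 6.626e-34 * 3e8 / 6.158e-06 = 3.228e-20 J = 0.2015 eV

0.2015 eV


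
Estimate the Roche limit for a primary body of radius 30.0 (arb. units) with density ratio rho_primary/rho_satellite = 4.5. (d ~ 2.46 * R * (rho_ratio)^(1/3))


d_Roche = 2.46 * 30.0 * 4.5^(1/3) = 121.8411

121.8411


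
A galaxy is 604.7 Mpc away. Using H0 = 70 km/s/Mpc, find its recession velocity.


v = H0 * d = 70 * 604.7 = 42329.0

42329.0 km/s


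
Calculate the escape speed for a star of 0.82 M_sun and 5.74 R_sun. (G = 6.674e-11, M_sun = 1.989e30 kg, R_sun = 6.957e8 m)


M = 0.82 * 1.989e30 kg = 1.63098e+30 kg; R = 5.74 * 6.957e8 m = 3.993318e+09 m. v_esc = sqrt(2GM/R) = sqrt(2 * 6.674e-11 * 1.63098e+30 / 3.993318e+09) = 233488.4859

233488.4859 m/s


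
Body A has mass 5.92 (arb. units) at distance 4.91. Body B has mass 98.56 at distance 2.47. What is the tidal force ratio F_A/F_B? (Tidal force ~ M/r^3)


Ratio = (M1/r1^3) / (M2/r2^3) = (5.92/4.91^3) / (98.56/2.47^3) = 0.0076

0.0076


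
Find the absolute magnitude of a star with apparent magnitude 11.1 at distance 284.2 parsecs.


M = m - 5*log10(d) + 5 = 11.1 - 5*log10(284.2) + 5 = 3.8319

3.8319


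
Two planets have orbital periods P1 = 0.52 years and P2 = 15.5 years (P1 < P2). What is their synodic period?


1/P_syn = |1/P1 - 1/P2| = |1/0.52 - 1/15.5| => P_syn = 0.5381

0.5381 years


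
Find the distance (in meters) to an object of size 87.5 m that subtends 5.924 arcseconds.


D = size / theta_rad, theta_rad = 5.924 * pi/(180*3600) = 2.872e-05, D = 3.047e+06

3.047e+06 m


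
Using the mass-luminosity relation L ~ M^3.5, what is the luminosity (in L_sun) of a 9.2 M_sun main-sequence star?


L/L_sun = (M/M_sun)^3.5 = 9.2^3.5 = 2361.8776

2361.8776 L_sun


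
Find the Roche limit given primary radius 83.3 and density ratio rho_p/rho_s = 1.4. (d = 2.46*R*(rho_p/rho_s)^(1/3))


d_Roche = 2.46 * 83.3 * 1.4^(1/3) = 229.2395

229.2395


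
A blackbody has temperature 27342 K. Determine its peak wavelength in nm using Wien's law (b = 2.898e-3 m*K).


lam_max = b / T = 2.898e-3 / 27342 = 1.060e-07 m = 105.9908 nm

105.9908 nm


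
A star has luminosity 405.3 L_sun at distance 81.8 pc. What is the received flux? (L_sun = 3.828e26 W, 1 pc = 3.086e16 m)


F = L / (4*pi*d^2) = 1.551e+29 / (4*pi*(2.524e+18)^2) = 1.937e-09

1.937e-09 W/m^2


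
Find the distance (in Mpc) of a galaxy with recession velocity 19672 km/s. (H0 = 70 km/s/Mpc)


d = v / H0 = 19672 / 70 = 281.0286

281.0286 Mpc


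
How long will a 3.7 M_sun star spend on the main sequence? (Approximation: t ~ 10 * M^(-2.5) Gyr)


t = 10 * M^(-2.5) = 10 * 3.7^(-2.5) = 0.3797

0.3797 Gyr


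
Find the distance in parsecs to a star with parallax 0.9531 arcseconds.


d = 1/p = 1/0.9531 = 1.0492

1.0492 pc


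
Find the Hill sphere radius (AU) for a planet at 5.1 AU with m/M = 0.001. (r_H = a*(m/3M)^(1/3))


r_H = a * (m/3M)^(1/3) = 5.1 * (0.001/3)^(1/3) = 0.3536

0.3536 AU


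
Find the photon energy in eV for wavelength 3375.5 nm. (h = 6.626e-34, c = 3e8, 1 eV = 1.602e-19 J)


E = hc/lambda = 6.626e-34 * 3e8 / 3.376e-06 = 5.889e-20 J = 0.3676 eV

0.3676 eV


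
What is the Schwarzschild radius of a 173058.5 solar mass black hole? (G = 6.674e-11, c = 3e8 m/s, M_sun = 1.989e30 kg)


M = 173058.5 * 1.989e30 kg = 3.442133565e+35 kg. rs = 2GM/c^2 = 2 * 6.674e-11 * 3.442133565e+35 / (3e8)^2 = 5.105e+08

5.105e+08 m


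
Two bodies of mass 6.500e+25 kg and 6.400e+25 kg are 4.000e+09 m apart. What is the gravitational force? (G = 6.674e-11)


F = G*m1*m2/r^2 = 6.674e-11 * 6.500e+25 * 6.400e+25 / (4.000e+09)^2 = 6.674e-11 * 4.160e+51 / 1.600e+19 = 1.735e+22

1.735e+22 N


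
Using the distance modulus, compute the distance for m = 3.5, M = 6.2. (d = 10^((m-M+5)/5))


d = 10^((m - M + 5)/5) = 10^((3.5 - 6.2 + 5)/5) = 2.884

2.884 pc


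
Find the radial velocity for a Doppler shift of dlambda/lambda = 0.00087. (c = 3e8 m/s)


v = (dlambda/lambda) * c = 0.00087 * 3e8 = 261000.0

261000.0 m/s


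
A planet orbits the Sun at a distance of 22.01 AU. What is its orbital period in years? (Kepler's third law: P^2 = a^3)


P = a^(3/2) = 22.01^1.5 = 103.2595

103.2595 years


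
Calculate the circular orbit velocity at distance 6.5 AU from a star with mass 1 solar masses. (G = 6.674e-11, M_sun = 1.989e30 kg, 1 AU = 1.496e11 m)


v = sqrt(GM/r) = sqrt(6.674e-11 * 1.989e+30 / 9.724e+11) = 11683.905

11683.905 m/s


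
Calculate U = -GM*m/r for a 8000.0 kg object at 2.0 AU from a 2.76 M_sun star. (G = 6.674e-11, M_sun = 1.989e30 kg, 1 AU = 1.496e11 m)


M = 2.76 * 1.989e30 kg = 5.48964e+30 kg; r = 2.0 AU * 1.496e11 m/AU = 2.992e+11 m. U = -GM*m/r = -(6.674e-11 * 5.48964e+30 * 8000.0) / 2.992e+11 = -9.796e+12

-9.796e+12 J


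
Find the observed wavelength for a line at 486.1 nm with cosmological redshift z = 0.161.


lam_obs = lam_emit * (1 + z) = 486.1 * (1 + 0.161) = 564.3621

564.3621 nm


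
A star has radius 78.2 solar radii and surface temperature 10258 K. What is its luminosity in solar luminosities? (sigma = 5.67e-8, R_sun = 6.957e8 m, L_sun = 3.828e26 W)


R = 78.2 * 6.957e8 m = 5.440374e+10 m. L = 4*pi*R^2*sigma*T^4 = 4*pi*(5.440374e+10)^2 * 5.67e-8 * 10258^4 = 2.335077046e+31 W. L/L_sun = 2.335077046e+31 / 3.828e26 = 60999.9228

60999.9228 L_sun


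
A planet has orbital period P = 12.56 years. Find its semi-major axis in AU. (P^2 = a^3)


a = P^(2/3) = 12.56^(2/3) = 5.4033

5.4033 AU


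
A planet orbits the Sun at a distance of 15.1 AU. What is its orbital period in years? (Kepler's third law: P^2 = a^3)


P = a^(3/2) = 15.1^1.5 = 58.6767

58.6767 years


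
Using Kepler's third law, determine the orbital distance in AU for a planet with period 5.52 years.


a = P^(2/3) = 5.52^(2/3) = 3.1234

3.1234 AU


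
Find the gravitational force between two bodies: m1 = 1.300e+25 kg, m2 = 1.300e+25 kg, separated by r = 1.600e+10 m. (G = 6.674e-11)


F = G*m1*m2/r^2 = 6.674e-11 * 1.300e+25 * 1.300e+25 / (1.600e+10)^2 = 6.674e-11 * 1.690e+50 / 2.560e+20 = 4.406e+19

4.406e+19 N


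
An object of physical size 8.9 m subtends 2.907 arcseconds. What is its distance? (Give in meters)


D = size / theta_rad, theta_rad = 2.907 * pi/(180*3600) = 1.409e-05, D = 631495.2788

631495.2788 m


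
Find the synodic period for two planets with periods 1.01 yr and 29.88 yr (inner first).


1/P_syn = |1/P1 - 1/P2| = |1/1.01 - 1/29.88| => P_syn = 1.0453

1.0453 years


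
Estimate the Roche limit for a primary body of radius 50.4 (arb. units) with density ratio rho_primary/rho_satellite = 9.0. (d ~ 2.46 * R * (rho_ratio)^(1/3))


d_Roche = 2.46 * 50.4 * 9.0^(1/3) = 257.8971

257.8971


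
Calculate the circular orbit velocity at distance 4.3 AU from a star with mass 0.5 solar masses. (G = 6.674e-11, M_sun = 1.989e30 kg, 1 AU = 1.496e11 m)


v = sqrt(GM/r) = sqrt(6.674e-11 * 9.945e+29 / 6.433e+11) = 10157.7021

10157.7021 m/s


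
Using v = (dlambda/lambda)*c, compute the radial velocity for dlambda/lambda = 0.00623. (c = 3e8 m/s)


v = (dlambda/lambda) * c = 0.00623 * 3e8 = 1.869e+06

1.869e+06 m/s


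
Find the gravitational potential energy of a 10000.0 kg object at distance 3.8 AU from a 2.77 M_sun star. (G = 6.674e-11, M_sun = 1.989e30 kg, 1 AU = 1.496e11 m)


M = 2.77 * 1.989e30 kg = 5.50953e+30 kg; r = 3.8 AU * 1.496e11 m/AU = 5.6848e+11 m. U = -GM*m/r = -(6.674e-11 * 5.50953e+30 * 10000.0) / 5.6848e+11 = -6.468e+12

-6.468e+12 J


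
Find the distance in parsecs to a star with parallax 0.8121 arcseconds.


d = 1/p = 1/0.8121 = 1.2314

1.2314 pc


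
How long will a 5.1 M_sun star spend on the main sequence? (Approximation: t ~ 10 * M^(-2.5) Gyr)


t = 10 * M^(-2.5) = 10 * 5.1^(-2.5) = 0.1702

0.1702 Gyr


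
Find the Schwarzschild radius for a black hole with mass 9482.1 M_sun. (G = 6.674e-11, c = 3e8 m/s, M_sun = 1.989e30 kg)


M = 9482.1 * 1.989e30 kg = 1.88598969e+34 kg. rs = 2GM/c^2 = 2 * 6.674e-11 * 1.88598969e+34 / (3e8)^2 = 2.797e+07

2.797e+07 m


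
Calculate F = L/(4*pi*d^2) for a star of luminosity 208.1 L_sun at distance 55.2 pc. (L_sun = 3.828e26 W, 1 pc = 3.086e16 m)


F = L / (4*pi*d^2) = 7.966e+28 / (4*pi*(1.703e+18)^2) = 2.185e-09

2.185e-09 W/m^2


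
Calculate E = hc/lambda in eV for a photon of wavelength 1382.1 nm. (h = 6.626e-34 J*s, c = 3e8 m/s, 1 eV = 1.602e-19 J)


E = hc/lambda = 6.626e-34 * 3e8 / 1.382e-06 = 1.438e-19 J = 0.8978 eV

0.8978 eV


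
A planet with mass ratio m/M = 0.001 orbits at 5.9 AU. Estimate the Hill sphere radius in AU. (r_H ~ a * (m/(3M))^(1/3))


r_H = a * (m/3M)^(1/3) = 5.9 * (0.001/3)^(1/3) = 0.4091

0.4091 AU


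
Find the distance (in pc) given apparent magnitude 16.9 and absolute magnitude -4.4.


d = 10^((m - M + 5)/5) = 10^((16.9 - -4.4 + 5)/5) = 181970.0859

181970.0859 pc


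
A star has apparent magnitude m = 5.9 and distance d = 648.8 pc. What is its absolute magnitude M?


M = m - 5*log10(d) + 5 = 5.9 - 5*log10(648.8) + 5 = -3.1606

-3.1606


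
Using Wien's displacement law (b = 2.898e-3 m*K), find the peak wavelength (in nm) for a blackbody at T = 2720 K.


lam_max = b / T = 2.898e-3 / 2720 = 1.065e-06 m = 1065.4412 nm

1065.4412 nm


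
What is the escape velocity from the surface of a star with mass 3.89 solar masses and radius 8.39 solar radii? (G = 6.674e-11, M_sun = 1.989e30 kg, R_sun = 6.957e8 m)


M = 3.89 * 1.989e30 kg = 7.73721e+30 kg; R = 8.39 * 6.957e8 m = 5.836923e+09 m. v_esc = sqrt(2GM/R) = sqrt(2 * 6.674e-11 * 7.73721e+30 / 5.836923e+09) = 420637.8114

420637.8114 m/s


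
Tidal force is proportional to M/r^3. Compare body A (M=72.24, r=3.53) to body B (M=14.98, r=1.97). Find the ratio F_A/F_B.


Ratio = (M1/r1^3) / (M2/r2^3) = (72.24/3.53^3) / (14.98/1.97^3) = 0.8382

0.8382


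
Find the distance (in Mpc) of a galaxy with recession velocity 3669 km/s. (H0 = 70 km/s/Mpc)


d = v / H0 = 3669 / 70 = 52.4143

52.4143 Mpc


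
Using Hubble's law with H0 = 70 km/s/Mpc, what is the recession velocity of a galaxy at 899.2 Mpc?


v = H0 * d = 70 * 899.2 = 62944.0

62944.0 km/s


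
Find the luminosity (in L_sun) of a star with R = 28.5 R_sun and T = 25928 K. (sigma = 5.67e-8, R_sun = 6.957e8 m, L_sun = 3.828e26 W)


R = 28.5 * 6.957e8 m = 1.982745e+10 m. L = 4*pi*R^2*sigma*T^4 = 4*pi*(1.982745e+10)^2 * 5.67e-8 * 25928^4 = 1.265909683e+32 W. L/L_sun = 1.265909683e+32 / 3.828e26 = 330697.4093

330697.4093 L_sun


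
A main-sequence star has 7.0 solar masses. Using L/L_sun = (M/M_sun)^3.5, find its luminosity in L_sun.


L/L_sun = (M/M_sun)^3.5 = 7.0^3.5 = 907.4927

907.4927 L_sun


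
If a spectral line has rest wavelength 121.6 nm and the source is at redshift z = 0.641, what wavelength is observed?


lam_obs = lam_emit * (1 + z) = 121.6 * (1 + 0.641) = 199.5456

199.5456 nm


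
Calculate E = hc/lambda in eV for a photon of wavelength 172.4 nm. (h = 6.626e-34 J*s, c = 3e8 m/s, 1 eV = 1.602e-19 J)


E = hc/lambda = 6.626e-34 * 3e8 / 1.724e-07 = 1.153e-18 J = 7.1974 eV

7.1974 eV


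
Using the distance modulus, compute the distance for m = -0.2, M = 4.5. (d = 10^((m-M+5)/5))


d = 10^((m - M + 5)/5) = 10^((-0.2 - 4.5 + 5)/5) = 1.1482

1.1482 pc


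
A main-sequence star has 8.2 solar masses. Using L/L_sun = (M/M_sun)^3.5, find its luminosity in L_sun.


L/L_sun = (M/M_sun)^3.5 = 8.2^3.5 = 1578.8777

1578.8777 L_sun


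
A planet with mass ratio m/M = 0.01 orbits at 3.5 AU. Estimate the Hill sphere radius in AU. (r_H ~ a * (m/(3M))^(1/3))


r_H = a * (m/3M)^(1/3) = 3.5 * (0.01/3)^(1/3) = 0.5228

0.5228 AU


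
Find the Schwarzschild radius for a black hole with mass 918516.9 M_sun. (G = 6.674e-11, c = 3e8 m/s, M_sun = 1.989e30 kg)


M = 918516.9 * 1.989e30 kg = 1.826930114e+36 kg. rs = 2GM/c^2 = 2 * 6.674e-11 * 1.826930114e+36 / (3e8)^2 = 2.710e+09

2.710e+09 m


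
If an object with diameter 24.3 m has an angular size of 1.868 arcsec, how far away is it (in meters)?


D = size / theta_rad, theta_rad = 1.868 * pi/(180*3600) = 9.056e-06, D = 2.683e+06

2.683e+06 m


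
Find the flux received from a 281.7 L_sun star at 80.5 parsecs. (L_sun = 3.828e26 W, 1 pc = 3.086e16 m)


F = L / (4*pi*d^2) = 1.078e+29 / (4*pi*(2.484e+18)^2) = 1.390e-09

1.390e-09 W/m^2


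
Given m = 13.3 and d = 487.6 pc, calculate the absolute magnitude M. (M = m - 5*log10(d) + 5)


M = m - 5*log10(d) + 5 = 13.3 - 5*log10(487.6) + 5 = 4.8597

4.8597


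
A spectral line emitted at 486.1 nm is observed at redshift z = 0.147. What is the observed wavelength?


lam_obs = lam_emit * (1 + z) = 486.1 * (1 + 0.147) = 557.5567

557.5567 nm


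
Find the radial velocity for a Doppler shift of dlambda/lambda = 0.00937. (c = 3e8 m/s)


v = (dlambda/lambda) * c = 0.00937 * 3e8 = 2.811e+06

2.811e+06 m/s


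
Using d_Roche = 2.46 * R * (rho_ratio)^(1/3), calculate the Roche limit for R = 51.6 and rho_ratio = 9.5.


d_Roche = 2.46 * 51.6 * 9.5^(1/3) = 268.8393

268.8393


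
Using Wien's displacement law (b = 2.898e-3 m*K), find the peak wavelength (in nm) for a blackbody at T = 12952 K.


lam_max = b / T = 2.898e-3 / 12952 = 2.237e-07 m = 223.7492 nm

223.7492 nm


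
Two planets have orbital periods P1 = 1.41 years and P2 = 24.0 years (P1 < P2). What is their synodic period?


1/P_syn = |1/P1 - 1/P2| = |1/1.41 - 1/24.0| => P_syn = 1.498

1.498 years


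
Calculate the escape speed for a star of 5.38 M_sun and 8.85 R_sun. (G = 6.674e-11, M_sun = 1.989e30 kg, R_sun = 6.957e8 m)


M = 5.38 * 1.989e30 kg = 1.070082e+31 kg; R = 8.85 * 6.957e8 m = 6.156945e+09 m. v_esc = sqrt(2GM/R) = sqrt(2 * 6.674e-11 * 1.070082e+31 / 6.156945e+09) = 481652.6914

481652.6914 m/s


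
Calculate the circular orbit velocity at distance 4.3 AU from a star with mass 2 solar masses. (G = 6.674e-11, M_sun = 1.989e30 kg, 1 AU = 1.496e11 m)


v = sqrt(GM/r) = sqrt(6.674e-11 * 3.978e+30 / 6.433e+11) = 20315.4041

20315.4041 m/s


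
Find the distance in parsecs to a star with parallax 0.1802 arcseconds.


d = 1/p = 1/0.1802 = 5.5494

5.5494 pc


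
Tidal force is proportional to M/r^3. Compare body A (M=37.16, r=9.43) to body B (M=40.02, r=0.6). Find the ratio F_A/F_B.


Ratio = (M1/r1^3) / (M2/r2^3) = (37.16/9.43^3) / (40.02/0.6^3) = 2.392e-04

2.392e-04


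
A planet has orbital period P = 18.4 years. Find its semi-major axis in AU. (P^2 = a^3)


a = P^(2/3) = 18.4^(2/3) = 6.9697

6.9697 AU


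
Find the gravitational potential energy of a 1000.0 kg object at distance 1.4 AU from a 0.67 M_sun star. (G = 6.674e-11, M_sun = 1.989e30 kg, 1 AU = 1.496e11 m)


M = 0.67 * 1.989e30 kg = 1.33263e+30 kg; r = 1.4 AU * 1.496e11 m/AU = 2.0944e+11 m. U = -GM*m/r = -(6.674e-11 * 1.33263e+30 * 1000.0) / 2.0944e+11 = -4.247e+11

-4.247e+11 J


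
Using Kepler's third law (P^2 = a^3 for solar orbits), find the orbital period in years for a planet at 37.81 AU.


P = a^(3/2) = 37.81^1.5 = 232.4931

232.4931 years


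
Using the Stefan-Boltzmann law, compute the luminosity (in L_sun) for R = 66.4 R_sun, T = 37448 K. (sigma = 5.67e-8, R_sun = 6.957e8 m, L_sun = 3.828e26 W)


R = 66.4 * 6.957e8 m = 4.619448e+10 m. L = 4*pi*R^2*sigma*T^4 = 4*pi*(4.619448e+10)^2 * 5.67e-8 * 37448^4 = 2.990112998e+33 W. L/L_sun = 2.990112998e+33 / 3.828e26 = 7.811e+06

7.811e+06 L_sun


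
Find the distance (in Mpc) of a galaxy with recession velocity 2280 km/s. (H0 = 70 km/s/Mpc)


d = v / H0 = 2280 / 70 = 32.5714

32.5714 Mpc


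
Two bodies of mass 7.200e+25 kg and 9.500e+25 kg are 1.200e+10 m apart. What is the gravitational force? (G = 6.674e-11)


F = G*m1*m2/r^2 = 6.674e-11 * 7.200e+25 * 9.500e+25 / (1.200e+10)^2 = 6.674e-11 * 6.840e+51 / 1.440e+20 = 3.170e+21

3.170e+21 N
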